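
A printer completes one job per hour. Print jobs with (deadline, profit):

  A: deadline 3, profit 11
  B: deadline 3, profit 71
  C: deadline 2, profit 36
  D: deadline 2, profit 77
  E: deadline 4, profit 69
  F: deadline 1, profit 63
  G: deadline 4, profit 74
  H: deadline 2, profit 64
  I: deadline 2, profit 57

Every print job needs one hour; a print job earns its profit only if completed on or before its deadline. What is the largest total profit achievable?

291

Take jobs in profit order; each goes to the latest open slot no later than its deadline.
By profit: D(d2,77), G(d4,74), B(d3,71), E(d4,69), H(d2,64), F(d1,63), I(d2,57), C(d2,36), A(d3,11)
D→slot 2; G→slot 4; B→slot 3; E→slot 1; H skipped; F skipped; I skipped; C skipped; A skipped.
Profit = 69 + 77 + 71 + 74 = 291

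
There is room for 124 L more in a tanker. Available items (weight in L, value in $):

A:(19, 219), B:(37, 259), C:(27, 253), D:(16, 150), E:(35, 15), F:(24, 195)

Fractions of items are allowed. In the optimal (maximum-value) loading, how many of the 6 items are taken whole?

Sort by value per unit weight and fill in that order.
Order: A (219/19=11.53) > D (150/16=9.38) > C (253/27=9.37) > F (195/24=8.12) > B (259/37=7.00) > E (15/35=0.43)
Fill: take A (19 @ 219) → take D (16 @ 150) → take C (27 @ 253) → take F (24 @ 195) → take B (37 @ 259) → take 1/35 of E → 0.43; 124/124 used.
5 item(s) taken whole; one partial (take 1/35 of E).

5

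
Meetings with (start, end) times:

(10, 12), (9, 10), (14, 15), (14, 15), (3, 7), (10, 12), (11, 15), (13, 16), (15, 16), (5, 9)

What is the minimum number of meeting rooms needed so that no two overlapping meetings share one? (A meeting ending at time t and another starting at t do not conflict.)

4

Count concurrent intervals with a sweep; the peak is the room count.
Events (time:±→running): 3:+→1 5:+→2 7:-→1 9:-→0 9:+→1 10:-→0 10:+→1 10:+→2 11:+→3 12:-→2 12:-→1 13:+→2 14:+→3 14:+→4 … peak 4.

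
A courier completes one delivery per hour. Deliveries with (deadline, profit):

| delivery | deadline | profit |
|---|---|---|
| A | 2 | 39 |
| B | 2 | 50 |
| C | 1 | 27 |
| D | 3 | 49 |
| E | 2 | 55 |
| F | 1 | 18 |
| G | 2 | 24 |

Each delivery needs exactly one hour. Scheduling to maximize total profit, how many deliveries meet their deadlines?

Take jobs in profit order; each goes to the latest open slot no later than its deadline.
By profit: E(d2,55), B(d2,50), D(d3,49), A(d2,39), C(d1,27), G(d2,24), F(d1,18)
E→slot 2; B→slot 1; D→slot 3; A skipped; C skipped; G skipped; F skipped.
3 of 7 scheduled.

3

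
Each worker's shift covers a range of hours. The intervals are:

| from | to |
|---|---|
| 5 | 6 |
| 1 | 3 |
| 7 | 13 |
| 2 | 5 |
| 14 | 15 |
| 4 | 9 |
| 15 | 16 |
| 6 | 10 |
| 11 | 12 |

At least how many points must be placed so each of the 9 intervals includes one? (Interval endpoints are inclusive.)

4

Sorted: [1,3] [2,5] [5,6] [4,9] [6,10] [11,12] [7,13] [14,15] [15,16]
{[1,3],[2,5]} hit by 3; {[5,6],[4,9],[6,10]} hit by 6; {[11,12],[7,13]} hit by 12; {[14,15],[15,16]} hit by 15.
Points: 3, 6, 12, 15 (4 total).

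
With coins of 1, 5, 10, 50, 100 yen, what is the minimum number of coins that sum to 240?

Greedy: take as many of the largest coin as possible, then repeat with the remainder.
240 − 2×100→40 − 4×10→0
Total coins = 2 + 4 = 6

6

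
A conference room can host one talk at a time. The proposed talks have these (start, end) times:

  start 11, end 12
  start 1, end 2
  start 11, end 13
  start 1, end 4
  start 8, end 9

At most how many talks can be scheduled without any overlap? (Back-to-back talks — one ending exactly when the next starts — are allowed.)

3

By end time: (1,2), (1,4), (8,9), (11,12), (11,13).
Pick (1,2); next start ≥ 2 → (8,9); next start ≥ 9 → (11,12).
Selected 3 talks.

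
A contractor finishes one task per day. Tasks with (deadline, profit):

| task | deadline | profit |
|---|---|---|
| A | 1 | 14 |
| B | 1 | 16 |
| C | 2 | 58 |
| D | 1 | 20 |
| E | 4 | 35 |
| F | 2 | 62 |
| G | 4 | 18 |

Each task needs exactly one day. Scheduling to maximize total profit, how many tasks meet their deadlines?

4

Sort by profit descending; place each in the latest free slot ≤ its deadline.
By profit: F(d2,62), C(d2,58), E(d4,35), D(d1,20), G(d4,18), B(d1,16), A(d1,14)
F→slot 2; C→slot 1; E→slot 4; D skipped; G→slot 3; B skipped; A skipped.
4 of 7 scheduled.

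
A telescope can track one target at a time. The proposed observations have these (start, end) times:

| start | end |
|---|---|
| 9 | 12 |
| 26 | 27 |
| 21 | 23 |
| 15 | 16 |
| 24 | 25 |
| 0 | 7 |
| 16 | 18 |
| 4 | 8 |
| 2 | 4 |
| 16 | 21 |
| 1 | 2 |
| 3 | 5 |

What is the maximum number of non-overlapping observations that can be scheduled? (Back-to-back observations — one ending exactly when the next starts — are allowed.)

9

By end time: (1,2), (2,4), (3,5), (0,7), (4,8), (9,12), (15,16), (16,18), (16,21), (21,23), (24,25), (26,27).
Pick (1,2); next start ≥ 2 → (2,4); next start ≥ 4 → (4,8); next start ≥ 8 → (9,12); next start ≥ 12 → (15,16); next start ≥ 16 → (16,18); next start ≥ 18 → (21,23); next start ≥ 23 → (24,25); next start ≥ 25 → (26,27).
Selected 9 observations.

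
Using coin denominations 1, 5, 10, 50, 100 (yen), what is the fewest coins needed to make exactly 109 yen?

109 − 1×100→9 − 1×5→4 − 4×1→0
Total coins = 1 + 1 + 4 = 6

6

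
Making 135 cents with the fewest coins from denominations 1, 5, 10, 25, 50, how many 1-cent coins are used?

0

135 = 2×50 + 1×25 + 1×10
Count of 1: 0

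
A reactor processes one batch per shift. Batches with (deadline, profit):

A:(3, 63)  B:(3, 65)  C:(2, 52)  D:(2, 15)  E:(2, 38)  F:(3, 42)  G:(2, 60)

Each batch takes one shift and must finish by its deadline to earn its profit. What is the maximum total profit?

188

By profit: B(d3,65), A(d3,63), G(d2,60), C(d2,52), F(d3,42), E(d2,38), D(d2,15)
B→slot 3; A→slot 2; G→slot 1; C skipped; F skipped; E skipped; D skipped.
Profit = 60 + 63 + 65 = 188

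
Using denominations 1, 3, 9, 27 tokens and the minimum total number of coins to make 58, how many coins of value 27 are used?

Use the largest denomination that fits, subtract, and repeat.
58 − 2×27→4 − 1×3→1 − 1×1→0
Count of 27: 2

2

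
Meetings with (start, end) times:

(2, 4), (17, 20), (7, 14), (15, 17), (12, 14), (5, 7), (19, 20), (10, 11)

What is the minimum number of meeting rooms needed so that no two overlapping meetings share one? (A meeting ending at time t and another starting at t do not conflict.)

starts: [2, 5, 7, 10, 12, 15, 17, 19]
ends:   [4, 7, 11, 14, 14, 17, 20, 20]
s2→1 e4→0 s5→1 e7→0 s7→1 s10→2  — peak 2.

2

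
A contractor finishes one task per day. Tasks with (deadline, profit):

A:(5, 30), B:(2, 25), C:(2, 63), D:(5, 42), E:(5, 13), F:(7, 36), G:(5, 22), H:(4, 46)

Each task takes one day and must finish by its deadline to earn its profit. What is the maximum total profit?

Profit order: C=63 H=46 D=42 F=36 A=30 B=25 G=22 E=13
Assign: C→slot 2, H→slot 4, D→slot 5, F→slot 7, A→slot 3, B→slot 1, G skipped, E skipped.
Slots: [1:B] [2:C] [3:A] [4:H] [5:D] [7:F]
Profit = 25 + 63 + 30 + 46 + 42 + 36 = 242

242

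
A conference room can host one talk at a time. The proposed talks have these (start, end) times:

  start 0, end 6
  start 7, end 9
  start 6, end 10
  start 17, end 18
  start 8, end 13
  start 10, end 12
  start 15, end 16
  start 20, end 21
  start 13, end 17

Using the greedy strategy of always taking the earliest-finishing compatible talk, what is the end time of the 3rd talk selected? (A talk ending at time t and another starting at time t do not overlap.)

Order by finish time; keep every interval that doesn't clash with the previous kept one.
Sorted by end: (0,6)  (7,9)  (6,10)  (10,12)  (8,13)  (15,16)  (13,17)  (17,18)  (20,21)
take (0,6); take (7,9); take (10,12); skip (8,13); take (15,16); take (17,18); take (20,21).
Selected: (0,6) (7,9) (10,12) (15,16) (17,18) (20,21)

12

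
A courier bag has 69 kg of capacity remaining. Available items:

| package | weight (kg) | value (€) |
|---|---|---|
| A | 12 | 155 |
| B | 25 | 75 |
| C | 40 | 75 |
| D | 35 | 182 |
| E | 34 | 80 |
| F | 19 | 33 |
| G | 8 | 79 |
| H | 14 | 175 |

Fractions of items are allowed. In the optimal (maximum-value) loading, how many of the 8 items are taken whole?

Order: A (155/12=12.92) > H (175/14=12.50) > G (79/8=9.88) > D (182/35=5.20) > B (75/25=3.00) > E (80/34=2.35) > C (75/40=1.88) > F (33/19=1.74)
Fill: take A (12 @ 155) → take H (14 @ 175) → take G (8 @ 79) → take D (35 @ 182); 69/69 used.
4 item(s) taken whole.

4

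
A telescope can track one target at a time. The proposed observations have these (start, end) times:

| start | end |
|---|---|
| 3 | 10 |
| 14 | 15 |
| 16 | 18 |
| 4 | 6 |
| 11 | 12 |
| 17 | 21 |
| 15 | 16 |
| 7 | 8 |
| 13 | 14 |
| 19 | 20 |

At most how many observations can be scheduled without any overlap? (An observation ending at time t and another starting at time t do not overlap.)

Order by finish time; keep every interval that doesn't clash with the previous kept one.
Sorted by end: (4,6)  (7,8)  (3,10)  (11,12)  (13,14)  (14,15)  (15,16)  (16,18)  (19,20)  (17,21)
take (4,6); take (7,8); skip (3,10); take (11,12); take (13,14); take (14,15); take (15,16); take (16,18); take (19,20).
Selected 8 observations.

8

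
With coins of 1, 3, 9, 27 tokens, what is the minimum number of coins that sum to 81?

3

81 − 3×27→0
Total coins = 3 = 3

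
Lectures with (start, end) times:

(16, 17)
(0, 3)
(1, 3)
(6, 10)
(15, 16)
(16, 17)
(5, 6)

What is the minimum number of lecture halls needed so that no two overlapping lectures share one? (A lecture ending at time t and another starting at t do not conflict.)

2

The answer is the maximum number of intervals overlapping at any instant.
Events (time:±→running): 0:+→1 1:+→2 … peak 2.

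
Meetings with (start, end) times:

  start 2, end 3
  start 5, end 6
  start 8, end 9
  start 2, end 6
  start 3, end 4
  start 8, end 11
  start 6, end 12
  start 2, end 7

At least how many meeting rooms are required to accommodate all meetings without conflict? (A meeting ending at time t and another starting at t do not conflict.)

3

starts: [2, 2, 2, 3, 5, 6, 8, 8]
ends:   [3, 4, 6, 6, 7, 9, 11, 12]
s2→1 s2→2 s2→3  — peak 3.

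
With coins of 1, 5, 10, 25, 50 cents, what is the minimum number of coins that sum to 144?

9

144 − 2×50→44 − 1×25→19 − 1×10→9 − 1×5→4 − 4×1→0
Total coins = 2 + 1 + 1 + 1 + 4 = 9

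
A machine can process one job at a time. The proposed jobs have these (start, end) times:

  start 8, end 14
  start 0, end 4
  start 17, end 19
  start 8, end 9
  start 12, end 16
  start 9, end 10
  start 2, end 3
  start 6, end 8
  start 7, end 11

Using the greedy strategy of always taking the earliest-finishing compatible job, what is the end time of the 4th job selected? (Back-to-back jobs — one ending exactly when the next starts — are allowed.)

Sorted by end: (2,3)  (0,4)  (6,8)  (8,9)  (9,10)  (7,11)  (8,14)  (12,16)  (17,19)
take (2,3); take (6,8); take (8,9); take (9,10); take (12,16); take (17,19).
Selected: (2,3) (6,8) (8,9) (9,10) (12,16) (17,19)

10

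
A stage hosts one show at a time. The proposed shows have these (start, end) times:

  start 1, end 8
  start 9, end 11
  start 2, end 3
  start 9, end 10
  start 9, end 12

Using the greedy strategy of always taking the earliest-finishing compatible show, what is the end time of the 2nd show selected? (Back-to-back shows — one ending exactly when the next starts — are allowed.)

10

By end time: (2,3), (1,8), (9,10), (9,11), (9,12).
Pick (2,3); next start ≥ 3 → (9,10).
Selected: (2,3) (9,10)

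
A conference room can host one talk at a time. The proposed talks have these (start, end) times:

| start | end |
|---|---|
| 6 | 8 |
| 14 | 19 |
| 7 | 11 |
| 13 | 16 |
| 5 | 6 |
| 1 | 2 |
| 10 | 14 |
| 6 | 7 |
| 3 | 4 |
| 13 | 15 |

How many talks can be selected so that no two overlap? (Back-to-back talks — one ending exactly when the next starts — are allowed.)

Order by finish time; keep every interval that doesn't clash with the previous kept one.
By end time: (1,2), (3,4), (5,6), (6,7), (6,8), (7,11), (10,14), (13,15), (13,16), (14,19).
Pick (1,2); next start ≥ 2 → (3,4); next start ≥ 4 → (5,6); next start ≥ 6 → (6,7); next start ≥ 7 → (7,11); next start ≥ 11 → (13,15).
Selected 6 talks.

6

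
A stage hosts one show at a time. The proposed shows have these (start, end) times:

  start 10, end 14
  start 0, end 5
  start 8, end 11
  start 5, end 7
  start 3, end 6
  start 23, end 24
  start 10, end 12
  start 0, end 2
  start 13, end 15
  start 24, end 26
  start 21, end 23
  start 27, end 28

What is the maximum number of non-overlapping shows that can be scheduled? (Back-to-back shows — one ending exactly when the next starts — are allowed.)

8

By end time: (0,2), (0,5), (3,6), (5,7), (8,11), (10,12), (10,14), (13,15), (21,23), (23,24), (24,26), (27,28).
Pick (0,2); next start ≥ 2 → (3,6); next start ≥ 6 → (8,11); next start ≥ 11 → (13,15); next start ≥ 15 → (21,23); next start ≥ 23 → (23,24); next start ≥ 24 → (24,26); next start ≥ 26 → (27,28).
Selected 8 shows.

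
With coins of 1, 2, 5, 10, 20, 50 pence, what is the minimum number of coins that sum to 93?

93 − 1×50→43 − 2×20→3 − 1×2→1 − 1×1→0
Total coins = 1 + 2 + 1 + 1 = 5

5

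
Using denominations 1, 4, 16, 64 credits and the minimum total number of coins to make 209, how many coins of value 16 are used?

1

209 − 3×64→17 − 1×16→1 − 1×1→0
Count of 16: 1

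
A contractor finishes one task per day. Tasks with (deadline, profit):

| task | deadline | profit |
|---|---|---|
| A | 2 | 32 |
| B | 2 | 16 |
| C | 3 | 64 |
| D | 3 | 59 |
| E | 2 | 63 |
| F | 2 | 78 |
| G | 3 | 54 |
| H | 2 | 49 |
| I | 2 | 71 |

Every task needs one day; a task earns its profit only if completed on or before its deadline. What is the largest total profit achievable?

213

Profit order: F=78 I=71 C=64 E=63 D=59 G=54 H=49 A=32 B=16
Assign: F→slot 2, I→slot 1, C→slot 3, E skipped, D skipped, G skipped, H skipped, A skipped, B skipped.
Slots: [1:I] [2:F] [3:C]
Profit = 71 + 78 + 64 = 213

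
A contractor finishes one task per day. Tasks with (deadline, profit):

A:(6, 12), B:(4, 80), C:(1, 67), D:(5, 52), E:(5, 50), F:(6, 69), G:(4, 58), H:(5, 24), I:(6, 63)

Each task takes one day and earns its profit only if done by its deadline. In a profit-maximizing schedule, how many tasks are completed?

6

By profit: B(d4,80), F(d6,69), C(d1,67), I(d6,63), G(d4,58), D(d5,52), E(d5,50), H(d5,24), A(d6,12)
B→slot 4; F→slot 6; C→slot 1; I→slot 5; G→slot 3; D→slot 2; E skipped; H skipped; A skipped.
6 of 9 scheduled.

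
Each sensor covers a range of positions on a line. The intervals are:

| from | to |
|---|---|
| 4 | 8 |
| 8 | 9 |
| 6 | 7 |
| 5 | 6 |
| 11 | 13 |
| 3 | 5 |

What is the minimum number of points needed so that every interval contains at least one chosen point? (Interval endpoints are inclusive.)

Process intervals by earliest right end; each time one isn't hit yet, stab at its right endpoint.
By right end: [3,5]  [5,6]  [6,7]  [4,8]  [8,9]  [11,13]
[3,5] uncovered → point at 5; [6,7] uncovered → point at 7; [8,9] uncovered → point at 9; [11,13] uncovered → point at 13.
Points: 5, 7, 9, 13 (4 total).

4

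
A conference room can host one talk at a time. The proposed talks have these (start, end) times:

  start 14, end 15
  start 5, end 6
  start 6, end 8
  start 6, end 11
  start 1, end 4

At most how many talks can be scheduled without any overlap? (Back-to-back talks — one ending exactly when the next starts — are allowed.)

4

Order by finish time; keep every interval that doesn't clash with the previous kept one.
Sorted by end: (1,4)  (5,6)  (6,8)  (6,11)  (14,15)
take (1,4); take (5,6); take (6,8); skip (6,11); take (14,15).
Selected 4 talks.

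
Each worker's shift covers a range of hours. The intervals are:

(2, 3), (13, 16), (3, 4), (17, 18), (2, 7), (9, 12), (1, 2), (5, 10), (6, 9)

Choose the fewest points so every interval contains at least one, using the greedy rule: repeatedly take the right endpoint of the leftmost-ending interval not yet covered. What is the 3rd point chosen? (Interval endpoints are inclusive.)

By right end: [1,2]  [2,3]  [3,4]  [2,7]  [6,9]  [5,10]  [9,12]  [13,16]  [17,18]
[1,2] uncovered → point at 2; [3,4] uncovered → point at 4; [6,9] uncovered → point at 9; [13,16] uncovered → point at 16; [17,18] uncovered → point at 18.
Points: 2, 4, 9, 16, 18 (5 total).

9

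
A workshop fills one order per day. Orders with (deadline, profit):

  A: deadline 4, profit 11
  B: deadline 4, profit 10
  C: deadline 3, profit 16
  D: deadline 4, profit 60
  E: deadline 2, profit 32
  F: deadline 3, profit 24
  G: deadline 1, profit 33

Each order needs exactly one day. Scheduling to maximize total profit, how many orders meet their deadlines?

4

Profit order: D=60 G=33 E=32 F=24 C=16 A=11 B=10
Assign: D→slot 4, G→slot 1, E→slot 2, F→slot 3, C skipped, A skipped, B skipped.
Slots: [1:G] [2:E] [3:F] [4:D]
4 of 7 scheduled.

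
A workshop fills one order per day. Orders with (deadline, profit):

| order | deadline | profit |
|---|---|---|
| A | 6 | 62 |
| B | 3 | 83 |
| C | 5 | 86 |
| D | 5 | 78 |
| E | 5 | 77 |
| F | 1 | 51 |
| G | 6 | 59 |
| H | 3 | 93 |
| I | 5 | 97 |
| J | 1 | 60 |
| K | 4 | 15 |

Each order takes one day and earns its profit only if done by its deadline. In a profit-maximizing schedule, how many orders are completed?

6

By profit: I(d5,97), H(d3,93), C(d5,86), B(d3,83), D(d5,78), E(d5,77), A(d6,62), J(d1,60), G(d6,59), F(d1,51), K(d4,15)
I→slot 5; H→slot 3; C→slot 4; B→slot 2; D→slot 1; E skipped; A→slot 6; J skipped; G skipped; F skipped; K skipped.
6 of 11 scheduled.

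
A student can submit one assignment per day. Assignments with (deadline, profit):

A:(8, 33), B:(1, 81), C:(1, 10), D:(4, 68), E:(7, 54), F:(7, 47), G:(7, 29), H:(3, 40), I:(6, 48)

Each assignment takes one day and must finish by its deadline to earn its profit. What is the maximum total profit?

400

Take jobs in profit order; each goes to the latest open slot no later than its deadline.
Profit order: B=81 D=68 E=54 I=48 F=47 H=40 A=33 G=29 C=10
Assign: B→slot 1, D→slot 4, E→slot 7, I→slot 6, F→slot 5, H→slot 3, A→slot 8, G→slot 2, C skipped.
Slots: [1:B] [2:G] [3:H] [4:D] [5:F] [6:I] [7:E] [8:A]
Profit = 81 + 29 + 40 + 68 + 47 + 48 + 54 + 33 = 400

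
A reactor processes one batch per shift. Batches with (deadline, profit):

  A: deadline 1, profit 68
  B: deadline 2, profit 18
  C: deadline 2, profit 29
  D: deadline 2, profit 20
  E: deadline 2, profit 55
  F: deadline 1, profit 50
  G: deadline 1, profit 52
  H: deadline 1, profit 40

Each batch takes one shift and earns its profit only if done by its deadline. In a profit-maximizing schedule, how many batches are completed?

Take jobs in profit order; each goes to the latest open slot no later than its deadline.
By profit: A(d1,68), E(d2,55), G(d1,52), F(d1,50), H(d1,40), C(d2,29), D(d2,20), B(d2,18)
A→slot 1; E→slot 2; G skipped; F skipped; H skipped; C skipped; D skipped; B skipped.
2 of 8 scheduled.

2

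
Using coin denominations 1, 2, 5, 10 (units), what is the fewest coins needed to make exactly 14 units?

3

Greedy: take as many of the largest coin as possible, then repeat with the remainder.
14 = 1×10 + 2×2
Total coins = 1 + 2 = 3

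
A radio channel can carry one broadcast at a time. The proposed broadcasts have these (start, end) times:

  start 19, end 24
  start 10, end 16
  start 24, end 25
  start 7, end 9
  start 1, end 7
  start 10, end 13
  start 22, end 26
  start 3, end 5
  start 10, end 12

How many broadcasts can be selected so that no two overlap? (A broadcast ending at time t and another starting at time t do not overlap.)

5

Sort by end time and greedily take each interval whose start is ≥ the last chosen end.
By end time: (3,5), (1,7), (7,9), (10,12), (10,13), (10,16), (19,24), (24,25), (22,26).
Pick (3,5); next start ≥ 5 → (7,9); next start ≥ 9 → (10,12); next start ≥ 12 → (19,24); next start ≥ 24 → (24,25).
Selected 5 broadcasts.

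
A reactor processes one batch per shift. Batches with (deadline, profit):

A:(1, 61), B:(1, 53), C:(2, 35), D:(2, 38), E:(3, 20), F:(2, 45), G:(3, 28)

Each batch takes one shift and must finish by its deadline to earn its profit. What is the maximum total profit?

134

Profit order: A=61 B=53 F=45 D=38 C=35 G=28 E=20
Assign: A→slot 1, B skipped, F→slot 2, D skipped, C skipped, G→slot 3, E skipped.
Slots: [1:A] [2:F] [3:G]
Profit = 61 + 45 + 28 = 134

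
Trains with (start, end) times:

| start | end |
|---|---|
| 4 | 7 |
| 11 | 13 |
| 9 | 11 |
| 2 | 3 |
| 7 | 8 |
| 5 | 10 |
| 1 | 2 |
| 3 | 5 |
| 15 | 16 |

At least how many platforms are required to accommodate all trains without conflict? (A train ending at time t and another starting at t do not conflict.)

Count concurrent intervals with a sweep; the peak is the room count.
Events (time:±→running): 1:+→1 2:-→0 2:+→1 3:-→0 3:+→1 4:+→2 … peak 2.

2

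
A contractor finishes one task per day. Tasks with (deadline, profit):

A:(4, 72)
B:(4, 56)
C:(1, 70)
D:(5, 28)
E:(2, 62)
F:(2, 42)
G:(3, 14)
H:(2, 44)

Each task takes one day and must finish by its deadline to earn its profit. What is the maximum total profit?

288

Take jobs in profit order; each goes to the latest open slot no later than its deadline.
By profit: A(d4,72), C(d1,70), E(d2,62), B(d4,56), H(d2,44), F(d2,42), D(d5,28), G(d3,14)
A→slot 4; C→slot 1; E→slot 2; B→slot 3; H skipped; F skipped; D→slot 5; G skipped.
Profit = 70 + 62 + 56 + 72 + 28 = 288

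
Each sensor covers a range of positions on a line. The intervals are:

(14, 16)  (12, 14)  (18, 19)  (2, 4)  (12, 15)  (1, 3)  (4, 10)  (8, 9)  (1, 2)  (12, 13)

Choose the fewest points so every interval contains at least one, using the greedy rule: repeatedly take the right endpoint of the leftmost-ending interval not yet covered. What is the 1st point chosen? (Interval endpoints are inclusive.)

Sorted: [1,2] [1,3] [2,4] [8,9] [4,10] [12,13] [12,14] [12,15] [14,16] [18,19]
{[1,2],[1,3],[2,4]} hit by 2; {[8,9],[4,10]} hit by 9; {[12,13],[12,14],[12,15]} hit by 13; {[14,16]} hit by 16; {[18,19]} hit by 19.
Points: 2, 9, 13, 16, 19 (5 total).

2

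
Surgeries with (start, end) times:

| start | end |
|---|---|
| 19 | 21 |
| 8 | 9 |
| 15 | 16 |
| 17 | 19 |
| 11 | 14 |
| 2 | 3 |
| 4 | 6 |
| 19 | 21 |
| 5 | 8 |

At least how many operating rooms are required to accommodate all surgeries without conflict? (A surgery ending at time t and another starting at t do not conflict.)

The answer is the maximum number of intervals overlapping at any instant.
starts: [2, 4, 5, 8, 11, 15, 17, 19, 19]
ends:   [3, 6, 8, 9, 14, 16, 19, 21, 21]
s2→1 e3→0 s4→1 s5→2  — peak 2.

2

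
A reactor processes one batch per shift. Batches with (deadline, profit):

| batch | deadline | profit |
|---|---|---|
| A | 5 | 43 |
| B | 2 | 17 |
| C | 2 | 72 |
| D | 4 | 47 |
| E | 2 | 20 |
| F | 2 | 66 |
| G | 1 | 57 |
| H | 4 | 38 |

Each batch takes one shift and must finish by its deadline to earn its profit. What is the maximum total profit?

266

Profit order: C=72 F=66 G=57 D=47 A=43 H=38 E=20 B=17
Assign: C→slot 2, F→slot 1, G skipped, D→slot 4, A→slot 5, H→slot 3, E skipped, B skipped.
Slots: [1:F] [2:C] [3:H] [4:D] [5:A]
Profit = 66 + 72 + 38 + 47 + 43 = 266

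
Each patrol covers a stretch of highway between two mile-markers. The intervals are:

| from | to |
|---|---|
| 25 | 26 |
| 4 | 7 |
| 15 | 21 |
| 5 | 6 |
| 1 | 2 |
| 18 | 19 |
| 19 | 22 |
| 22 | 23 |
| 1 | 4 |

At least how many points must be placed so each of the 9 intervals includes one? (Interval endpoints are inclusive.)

Process intervals by earliest right end; each time one isn't hit yet, stab at its right endpoint.
Sorted: [1,2] [1,4] [5,6] [4,7] [18,19] [15,21] [19,22] [22,23] [25,26]
{[1,2],[1,4]} hit by 2; {[5,6],[4,7]} hit by 6; {[18,19],[15,21],[19,22]} hit by 19; {[22,23]} hit by 23; {[25,26]} hit by 26.
Points: 2, 6, 19, 23, 26 (5 total).

5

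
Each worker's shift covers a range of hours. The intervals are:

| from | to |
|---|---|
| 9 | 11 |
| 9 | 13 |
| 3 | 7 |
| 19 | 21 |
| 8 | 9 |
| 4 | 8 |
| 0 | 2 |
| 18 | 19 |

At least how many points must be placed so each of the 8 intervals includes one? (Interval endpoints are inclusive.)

Sort by right endpoint; whenever an interval is uncovered, place a point at its right end.
By right end: [0,2]  [3,7]  [4,8]  [8,9]  [9,11]  [9,13]  [18,19]  [19,21]
[0,2] uncovered → point at 2; [3,7] uncovered → point at 7; [8,9] uncovered → point at 9; [18,19] uncovered → point at 19.
Points: 2, 7, 9, 19 (4 total).

4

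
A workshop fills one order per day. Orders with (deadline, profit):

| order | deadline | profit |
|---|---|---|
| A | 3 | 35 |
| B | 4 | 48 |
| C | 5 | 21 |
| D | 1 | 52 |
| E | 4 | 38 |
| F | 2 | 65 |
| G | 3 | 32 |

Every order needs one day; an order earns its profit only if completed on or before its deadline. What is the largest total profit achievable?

By profit: F(d2,65), D(d1,52), B(d4,48), E(d4,38), A(d3,35), G(d3,32), C(d5,21)
F→slot 2; D→slot 1; B→slot 4; E→slot 3; A skipped; G skipped; C→slot 5.
Profit = 52 + 65 + 38 + 48 + 21 = 224

224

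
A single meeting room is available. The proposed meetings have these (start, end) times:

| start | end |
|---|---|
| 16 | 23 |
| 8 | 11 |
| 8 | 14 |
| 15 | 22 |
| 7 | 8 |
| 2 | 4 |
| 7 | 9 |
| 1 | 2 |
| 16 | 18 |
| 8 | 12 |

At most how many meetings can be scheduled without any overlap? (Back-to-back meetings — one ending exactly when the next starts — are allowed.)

Greedy by earliest finish: after sorting by end time, pick each interval compatible with the last pick.
Sorted by end: (1,2)  (2,4)  (7,8)  (7,9)  (8,11)  (8,12)  (8,14)  (16,18)  (15,22)  (16,23)
take (1,2); take (2,4); take (7,8); take (8,11); take (16,18); skip (15,22); skip (16,23).
Selected 5 meetings.

5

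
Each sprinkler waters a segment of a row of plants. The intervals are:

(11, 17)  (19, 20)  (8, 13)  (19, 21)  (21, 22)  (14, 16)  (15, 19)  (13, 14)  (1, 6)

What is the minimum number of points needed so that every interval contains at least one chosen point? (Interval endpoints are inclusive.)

5

By right end: [1,6]  [8,13]  [13,14]  [14,16]  [11,17]  [15,19]  [19,20]  [19,21]  [21,22]
[1,6] uncovered → point at 6; [8,13] uncovered → point at 13; [14,16] uncovered → point at 16; [19,20] uncovered → point at 20; [21,22] uncovered → point at 22.
Points: 6, 13, 16, 20, 22 (5 total).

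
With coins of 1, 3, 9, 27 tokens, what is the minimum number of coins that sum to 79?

7

79 − 2×27→25 − 2×9→7 − 2×3→1 − 1×1→0
Total coins = 2 + 2 + 2 + 1 = 7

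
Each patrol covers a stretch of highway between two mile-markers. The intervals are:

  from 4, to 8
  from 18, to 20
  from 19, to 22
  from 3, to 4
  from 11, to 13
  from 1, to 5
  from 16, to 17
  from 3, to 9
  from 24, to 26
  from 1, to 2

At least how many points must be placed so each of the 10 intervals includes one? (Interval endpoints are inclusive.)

6

Sorted: [1,2] [3,4] [1,5] [4,8] [3,9] [11,13] [16,17] [18,20] [19,22] [24,26]
{[1,2]} hit by 2; {[3,4],[1,5],[4,8],[3,9]} hit by 4; {[11,13]} hit by 13; {[16,17]} hit by 17; {[18,20],[19,22]} hit by 20; {[24,26]} hit by 26.
Points: 2, 4, 13, 17, 20, 26 (6 total).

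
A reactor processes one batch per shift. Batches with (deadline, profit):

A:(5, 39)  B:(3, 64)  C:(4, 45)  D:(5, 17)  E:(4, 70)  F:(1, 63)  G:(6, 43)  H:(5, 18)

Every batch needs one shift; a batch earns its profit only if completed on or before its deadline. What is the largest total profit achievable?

Take jobs in profit order; each goes to the latest open slot no later than its deadline.
Profit order: E=70 B=64 F=63 C=45 G=43 A=39 H=18 D=17
Assign: E→slot 4, B→slot 3, F→slot 1, C→slot 2, G→slot 6, A→slot 5, H skipped, D skipped.
Slots: [1:F] [2:C] [3:B] [4:E] [5:A] [6:G]
Profit = 63 + 45 + 64 + 70 + 39 + 43 = 324

324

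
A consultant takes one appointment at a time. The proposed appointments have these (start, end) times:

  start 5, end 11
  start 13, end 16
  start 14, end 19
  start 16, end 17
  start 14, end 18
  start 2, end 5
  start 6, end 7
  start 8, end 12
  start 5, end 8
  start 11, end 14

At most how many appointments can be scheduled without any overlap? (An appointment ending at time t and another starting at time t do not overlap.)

Sort by end time and greedily take each interval whose start is ≥ the last chosen end.
Sorted by end: (2,5)  (6,7)  (5,8)  (5,11)  (8,12)  (11,14)  (13,16)  (16,17)  (14,18)  (14,19)
take (2,5); take (6,7); skip (5,8); take (8,12); take (13,16); take (16,17); skip (14,18); skip (14,19).
Selected 5 appointments.

5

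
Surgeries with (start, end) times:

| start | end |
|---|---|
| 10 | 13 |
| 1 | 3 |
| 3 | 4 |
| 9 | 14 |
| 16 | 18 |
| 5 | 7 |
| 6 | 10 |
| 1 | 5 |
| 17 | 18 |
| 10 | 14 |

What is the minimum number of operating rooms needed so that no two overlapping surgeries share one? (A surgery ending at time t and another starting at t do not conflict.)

3

Count concurrent intervals with a sweep; the peak is the room count.
starts: [1, 1, 3, 5, 6, 9, 10, 10, 16, 17]
ends:   [3, 4, 5, 7, 10, 13, 14, 14, 18, 18]
s1→1 s1→2 e3→1 s3→2 e4→1 e5→0 s5→1 s6→2 e7→1 s9→2 e10→1 s10→2 s10→3  — peak 3.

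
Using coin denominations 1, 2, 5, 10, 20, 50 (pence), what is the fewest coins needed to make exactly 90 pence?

3

90 = 1×50 + 2×20
Total coins = 1 + 2 = 3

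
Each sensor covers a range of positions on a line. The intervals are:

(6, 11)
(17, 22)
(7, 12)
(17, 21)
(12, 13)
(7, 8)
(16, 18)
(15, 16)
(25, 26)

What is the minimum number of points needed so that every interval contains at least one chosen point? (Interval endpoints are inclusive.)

5

Process intervals by earliest right end; each time one isn't hit yet, stab at its right endpoint.
By right end: [7,8]  [6,11]  [7,12]  [12,13]  [15,16]  [16,18]  [17,21]  [17,22]  [25,26]
[7,8] uncovered → point at 8; [12,13] uncovered → point at 13; [15,16] uncovered → point at 16; [17,21] uncovered → point at 21; [25,26] uncovered → point at 26.
Points: 8, 13, 16, 21, 26 (5 total).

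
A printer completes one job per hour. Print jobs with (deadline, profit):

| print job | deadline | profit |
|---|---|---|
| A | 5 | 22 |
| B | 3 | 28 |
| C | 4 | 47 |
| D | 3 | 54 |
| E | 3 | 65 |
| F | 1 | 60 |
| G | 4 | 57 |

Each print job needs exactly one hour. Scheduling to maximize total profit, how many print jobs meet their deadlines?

Profit order: E=65 F=60 G=57 D=54 C=47 B=28 A=22
Assign: E→slot 3, F→slot 1, G→slot 4, D→slot 2, C skipped, B skipped, A→slot 5.
Slots: [1:F] [2:D] [3:E] [4:G] [5:A]
5 of 7 scheduled.

5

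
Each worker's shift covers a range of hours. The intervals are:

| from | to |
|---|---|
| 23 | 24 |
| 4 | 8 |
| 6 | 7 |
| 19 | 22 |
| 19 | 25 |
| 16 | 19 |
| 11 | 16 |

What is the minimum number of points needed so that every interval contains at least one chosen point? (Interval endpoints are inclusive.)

Sort by right endpoint; whenever an interval is uncovered, place a point at its right end.
Sorted: [6,7] [4,8] [11,16] [16,19] [19,22] [23,24] [19,25]
{[6,7],[4,8]} hit by 7; {[11,16],[16,19]} hit by 16; {[19,22]} hit by 22; {[23,24],[19,25]} hit by 24.
Points: 7, 16, 22, 24 (4 total).

4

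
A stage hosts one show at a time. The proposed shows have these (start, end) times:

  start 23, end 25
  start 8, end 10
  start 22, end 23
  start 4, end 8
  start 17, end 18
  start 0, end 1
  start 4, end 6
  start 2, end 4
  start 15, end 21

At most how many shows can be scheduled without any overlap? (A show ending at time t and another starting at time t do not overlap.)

Greedy by earliest finish: after sorting by end time, pick each interval compatible with the last pick.
Sorted by end: (0,1)  (2,4)  (4,6)  (4,8)  (8,10)  (17,18)  (15,21)  (22,23)  (23,25)
take (0,1); take (2,4); take (4,6); take (8,10); take (17,18); take (22,23); take (23,25).
Selected 7 shows.

7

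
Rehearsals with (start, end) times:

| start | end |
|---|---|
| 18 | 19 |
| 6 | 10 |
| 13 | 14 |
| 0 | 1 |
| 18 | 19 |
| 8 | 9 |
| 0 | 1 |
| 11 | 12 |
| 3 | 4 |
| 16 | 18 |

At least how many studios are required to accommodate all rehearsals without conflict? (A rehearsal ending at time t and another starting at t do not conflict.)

Count concurrent intervals with a sweep; the peak is the room count.
Events (time:±→running): 0:+→1 0:+→2 … peak 2.

2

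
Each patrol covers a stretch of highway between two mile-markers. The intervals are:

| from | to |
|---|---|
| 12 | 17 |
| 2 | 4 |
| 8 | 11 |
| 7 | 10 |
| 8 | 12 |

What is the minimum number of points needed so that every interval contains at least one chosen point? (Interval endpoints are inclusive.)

Sort by right endpoint; whenever an interval is uncovered, place a point at its right end.
By right end: [2,4]  [7,10]  [8,11]  [8,12]  [12,17]
[2,4] uncovered → point at 4; [7,10] uncovered → point at 10; [12,17] uncovered → point at 17.
Points: 4, 10, 17 (3 total).

3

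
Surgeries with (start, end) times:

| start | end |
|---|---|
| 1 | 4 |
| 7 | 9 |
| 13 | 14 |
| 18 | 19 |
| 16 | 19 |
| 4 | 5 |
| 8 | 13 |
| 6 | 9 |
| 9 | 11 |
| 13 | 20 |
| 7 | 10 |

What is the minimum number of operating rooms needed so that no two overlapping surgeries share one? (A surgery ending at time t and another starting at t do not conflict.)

4

The answer is the maximum number of intervals overlapping at any instant.
Events (time:±→running): 1:+→1 4:-→0 4:+→1 5:-→0 6:+→1 7:+→2 7:+→3 8:+→4 … peak 4.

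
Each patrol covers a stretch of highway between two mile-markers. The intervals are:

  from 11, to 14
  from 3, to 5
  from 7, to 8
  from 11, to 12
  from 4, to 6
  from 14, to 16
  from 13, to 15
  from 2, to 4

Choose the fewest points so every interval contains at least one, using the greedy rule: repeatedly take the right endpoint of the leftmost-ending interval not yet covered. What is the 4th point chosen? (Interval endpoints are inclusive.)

15

Process intervals by earliest right end; each time one isn't hit yet, stab at its right endpoint.
Sorted: [2,4] [3,5] [4,6] [7,8] [11,12] [11,14] [13,15] [14,16]
{[2,4],[3,5],[4,6]} hit by 4; {[7,8]} hit by 8; {[11,12],[11,14]} hit by 12; {[13,15],[14,16]} hit by 15.
Points: 4, 8, 12, 15 (4 total).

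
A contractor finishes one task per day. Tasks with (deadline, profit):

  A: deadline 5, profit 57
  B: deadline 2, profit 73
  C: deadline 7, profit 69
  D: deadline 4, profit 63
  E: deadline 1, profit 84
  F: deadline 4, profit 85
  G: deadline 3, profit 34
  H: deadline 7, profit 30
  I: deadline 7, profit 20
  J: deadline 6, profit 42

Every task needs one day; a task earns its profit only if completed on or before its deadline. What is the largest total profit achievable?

473

By profit: F(d4,85), E(d1,84), B(d2,73), C(d7,69), D(d4,63), A(d5,57), J(d6,42), G(d3,34), H(d7,30), I(d7,20)
F→slot 4; E→slot 1; B→slot 2; C→slot 7; D→slot 3; A→slot 5; J→slot 6; G skipped; H skipped; I skipped.
Profit = 84 + 73 + 63 + 85 + 57 + 42 + 69 = 473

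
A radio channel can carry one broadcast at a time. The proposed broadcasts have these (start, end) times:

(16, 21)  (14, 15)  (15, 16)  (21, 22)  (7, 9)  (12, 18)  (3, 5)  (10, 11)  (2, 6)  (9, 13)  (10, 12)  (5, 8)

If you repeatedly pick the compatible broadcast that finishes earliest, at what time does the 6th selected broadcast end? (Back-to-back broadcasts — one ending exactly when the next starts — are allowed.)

Greedy by earliest finish: after sorting by end time, pick each interval compatible with the last pick.
By end time: (3,5), (2,6), (5,8), (7,9), (10,11), (10,12), (9,13), (14,15), (15,16), (12,18), (16,21), (21,22).
Pick (3,5); next start ≥ 5 → (5,8); next start ≥ 8 → (10,11); next start ≥ 11 → (14,15); next start ≥ 15 → (15,16); next start ≥ 16 → (16,21); next start ≥ 21 → (21,22).
Selected: (3,5) (5,8) (10,11) (14,15) (15,16) (16,21) (21,22)

21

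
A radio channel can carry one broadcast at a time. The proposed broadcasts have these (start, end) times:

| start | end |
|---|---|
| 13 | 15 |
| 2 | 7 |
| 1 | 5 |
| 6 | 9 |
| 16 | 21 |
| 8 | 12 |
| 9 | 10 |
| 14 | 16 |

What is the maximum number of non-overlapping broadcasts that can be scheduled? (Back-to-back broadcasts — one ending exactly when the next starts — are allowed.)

5

Sorted by end: (1,5)  (2,7)  (6,9)  (9,10)  (8,12)  (13,15)  (14,16)  (16,21)
take (1,5); take (6,9); take (9,10); take (13,15); skip (14,16); take (16,21).
Selected 5 broadcasts.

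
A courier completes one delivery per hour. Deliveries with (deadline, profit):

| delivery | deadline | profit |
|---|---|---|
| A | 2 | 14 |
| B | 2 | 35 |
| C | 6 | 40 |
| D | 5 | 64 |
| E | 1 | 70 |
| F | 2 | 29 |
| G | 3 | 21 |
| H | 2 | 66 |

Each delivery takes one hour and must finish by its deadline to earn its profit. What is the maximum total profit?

By profit: E(d1,70), H(d2,66), D(d5,64), C(d6,40), B(d2,35), F(d2,29), G(d3,21), A(d2,14)
E→slot 1; H→slot 2; D→slot 5; C→slot 6; B skipped; F skipped; G→slot 3; A skipped.
Profit = 70 + 66 + 21 + 64 + 40 = 261

261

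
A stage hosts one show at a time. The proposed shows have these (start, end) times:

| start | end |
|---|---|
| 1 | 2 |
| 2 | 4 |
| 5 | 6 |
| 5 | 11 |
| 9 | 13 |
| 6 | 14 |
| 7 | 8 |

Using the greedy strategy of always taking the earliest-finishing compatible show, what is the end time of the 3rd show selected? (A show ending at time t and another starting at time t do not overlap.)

Sorted by end: (1,2)  (2,4)  (5,6)  (7,8)  (5,11)  (9,13)  (6,14)
take (1,2); take (2,4); take (5,6); take (7,8); skip (5,11); take (9,13); skip (6,14).
Selected: (1,2) (2,4) (5,6) (7,8) (9,13)

6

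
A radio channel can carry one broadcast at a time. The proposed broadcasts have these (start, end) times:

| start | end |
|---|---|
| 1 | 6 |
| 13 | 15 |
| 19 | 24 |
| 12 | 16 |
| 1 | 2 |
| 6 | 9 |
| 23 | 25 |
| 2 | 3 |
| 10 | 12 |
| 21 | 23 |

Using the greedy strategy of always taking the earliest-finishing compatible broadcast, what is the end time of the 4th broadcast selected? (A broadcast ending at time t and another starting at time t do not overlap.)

Greedy by earliest finish: after sorting by end time, pick each interval compatible with the last pick.
Sorted by end: (1,2)  (2,3)  (1,6)  (6,9)  (10,12)  (13,15)  (12,16)  (21,23)  (19,24)  (23,25)
take (1,2); take (2,3); take (6,9); take (10,12); take (13,15); take (21,23); take (23,25).
Selected: (1,2) (2,3) (6,9) (10,12) (13,15) (21,23) (23,25)

12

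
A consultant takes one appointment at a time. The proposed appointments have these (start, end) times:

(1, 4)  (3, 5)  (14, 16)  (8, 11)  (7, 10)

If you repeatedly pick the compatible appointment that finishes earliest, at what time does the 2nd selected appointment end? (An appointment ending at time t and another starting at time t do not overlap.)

Order by finish time; keep every interval that doesn't clash with the previous kept one.
Sorted by end: (1,4)  (3,5)  (7,10)  (8,11)  (14,16)
take (1,4); take (7,10); take (14,16).
Selected: (1,4) (7,10) (14,16)

10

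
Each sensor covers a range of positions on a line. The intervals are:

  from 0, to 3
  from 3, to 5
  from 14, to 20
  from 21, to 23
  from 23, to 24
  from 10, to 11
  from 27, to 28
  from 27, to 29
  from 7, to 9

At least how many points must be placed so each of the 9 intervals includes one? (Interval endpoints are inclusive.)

By right end: [0,3]  [3,5]  [7,9]  [10,11]  [14,20]  [21,23]  [23,24]  [27,28]  [27,29]
[0,3] uncovered → point at 3; [7,9] uncovered → point at 9; [10,11] uncovered → point at 11; [14,20] uncovered → point at 20; [21,23] uncovered → point at 23; [27,28] uncovered → point at 28.
Points: 3, 9, 11, 20, 23, 28 (6 total).

6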